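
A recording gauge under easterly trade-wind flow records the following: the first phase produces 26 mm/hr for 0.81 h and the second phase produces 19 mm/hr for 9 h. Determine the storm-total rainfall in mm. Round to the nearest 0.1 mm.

Total = Σ Rᵢ Δtᵢ = 26 × 0.81 + 19 × 9
      = 21.06 + 171 = 192.1 mm.

total ≈ 192.1 mm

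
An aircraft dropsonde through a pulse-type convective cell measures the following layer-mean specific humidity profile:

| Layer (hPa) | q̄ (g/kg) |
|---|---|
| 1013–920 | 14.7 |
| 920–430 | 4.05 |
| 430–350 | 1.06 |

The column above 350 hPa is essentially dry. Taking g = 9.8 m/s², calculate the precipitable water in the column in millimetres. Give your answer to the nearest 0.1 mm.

PW ≈ 35.1 mm

Precipitable water is the column-integrated vapour mass per unit area: PW = (1/g) Σ q̄ Δp, with q in kg/kg and Δp in Pa (1 kg/m² of water = 1 mm).
Layer 1013–920 hPa: Δp = 93 hPa = 9300 Pa, q̄ = 0.0147 kg/kg → 0.0147 × 9300 / 9.8 = 13.95 mm
Layer 920–430 hPa: Δp = 490 hPa = 49000 Pa, q̄ = 0.00405 kg/kg → 0.00405 × 49000 / 9.8 = 20.25 mm
Layer 430–350 hPa: Δp = 80 hPa = 8000 Pa, q̄ = 0.00106 kg/kg → 0.00106 × 8000 / 9.8 = 0.87 mm
PW = 13.95 + 20.25 + 0.87 = 35.07 ≈ 35.1 mm.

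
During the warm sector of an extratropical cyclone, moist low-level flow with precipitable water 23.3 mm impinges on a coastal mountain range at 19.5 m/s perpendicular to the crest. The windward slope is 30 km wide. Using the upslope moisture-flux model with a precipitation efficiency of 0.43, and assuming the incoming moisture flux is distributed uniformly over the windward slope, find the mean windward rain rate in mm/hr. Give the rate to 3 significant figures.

Incoming column moisture flux per unit ridge length: F = V × PW = 19.5 × 23.3 = 454.35 mm·m/s.
Spread over the 30 km slope with efficiency ε = 0.43: R = ε·F/W = 0.43 × 454.35 / 30000 m = 6.512e-03 mm/s.
R = 6.512e-03 × 3600 = 23.4 mm/hr.

R ≈ 23.4 mm/hr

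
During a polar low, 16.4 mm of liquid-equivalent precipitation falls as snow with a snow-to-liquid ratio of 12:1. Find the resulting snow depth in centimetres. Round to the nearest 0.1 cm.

Snow depth = liquid × ratio = 16.4 mm × 12 = 196.8 mm = 19.7 cm.

snow depth ≈ 19.7 cm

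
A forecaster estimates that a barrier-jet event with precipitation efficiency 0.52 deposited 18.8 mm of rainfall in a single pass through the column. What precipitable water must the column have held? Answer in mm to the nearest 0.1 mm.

PW = rainfall / ε = 18.8 / 0.52 = 36.2 mm.

PW ≈ 36.2 mm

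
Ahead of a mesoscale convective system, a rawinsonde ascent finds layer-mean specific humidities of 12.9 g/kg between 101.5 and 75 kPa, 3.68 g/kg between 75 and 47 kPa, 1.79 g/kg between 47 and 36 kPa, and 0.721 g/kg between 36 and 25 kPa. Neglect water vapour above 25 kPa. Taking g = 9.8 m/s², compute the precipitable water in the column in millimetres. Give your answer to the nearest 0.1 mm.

Precipitable water is the column-integrated vapour mass per unit area: PW = (1/g) Σ q̄ Δp, with q in kg/kg and Δp in Pa (1 kg/m² of water = 1 mm).
Layer 101.5–75 kPa: Δp = 265 hPa = 26500 Pa, q̄ = 0.0129 kg/kg → 0.0129 × 26500 / 9.8 = 34.88 mm
Layer 75–47 kPa: Δp = 280 hPa = 28000 Pa, q̄ = 0.00368 kg/kg → 0.00368 × 28000 / 9.8 = 10.51 mm
Layer 47–36 kPa: Δp = 110 hPa = 11000 Pa, q̄ = 0.00179 kg/kg → 0.00179 × 11000 / 9.8 = 2.01 mm
Layer 36–25 kPa: Δp = 110 hPa = 11000 Pa, q̄ = 0.000721 kg/kg → 0.000721 × 11000 / 9.8 = 0.81 mm
PW = 34.88 + 10.51 + 2.01 + 0.81 = 48.21 ≈ 48.2 mm.

PW ≈ 48.2 mm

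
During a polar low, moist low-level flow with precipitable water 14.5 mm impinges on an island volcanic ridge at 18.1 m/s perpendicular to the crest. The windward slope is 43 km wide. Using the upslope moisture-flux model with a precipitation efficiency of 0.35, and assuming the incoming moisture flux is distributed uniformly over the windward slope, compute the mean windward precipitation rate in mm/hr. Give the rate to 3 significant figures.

R ≈ 7.69 mm/hr

Incoming column moisture flux per unit ridge length: F = V × PW = 18.1 × 14.5 = 262.45 mm·m/s.
Spread over the 43 km slope with efficiency ε = 0.35: R = ε·F/W = 0.35 × 262.45 / 43000 m = 2.136e-03 mm/s.
R = 2.136e-03 × 3600 = 7.69 mm/hr.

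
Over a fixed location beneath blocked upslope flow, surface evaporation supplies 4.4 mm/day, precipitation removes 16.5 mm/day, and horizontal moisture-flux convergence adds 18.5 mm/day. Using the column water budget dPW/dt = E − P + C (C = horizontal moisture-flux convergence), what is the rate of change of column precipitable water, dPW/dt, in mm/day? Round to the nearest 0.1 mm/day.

dPW/dt ≈ 6.4 mm/day

dPW/dt = E − P + C = 4.4 − 16.5 + (18.5) = 6.4 mm/day.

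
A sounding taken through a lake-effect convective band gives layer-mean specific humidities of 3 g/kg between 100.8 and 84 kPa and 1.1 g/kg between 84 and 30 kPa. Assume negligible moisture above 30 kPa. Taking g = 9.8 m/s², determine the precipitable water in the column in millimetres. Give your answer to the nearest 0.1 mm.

PW ≈ 11.2 mm

Precipitable water is the column-integrated vapour mass per unit area: PW = (1/g) Σ q̄ Δp, with q in kg/kg and Δp in Pa (1 kg/m² of water = 1 mm).
Layer 100.8–84 kPa: Δp = 168 hPa = 16800 Pa, q̄ = 0.003 kg/kg → 0.003 × 16800 / 9.8 = 5.14 mm
Layer 84–30 kPa: Δp = 540 hPa = 54000 Pa, q̄ = 0.0011 kg/kg → 0.0011 × 54000 / 9.8 = 6.06 mm
PW = 5.14 + 6.06 = 11.20 ≈ 11.2 mm.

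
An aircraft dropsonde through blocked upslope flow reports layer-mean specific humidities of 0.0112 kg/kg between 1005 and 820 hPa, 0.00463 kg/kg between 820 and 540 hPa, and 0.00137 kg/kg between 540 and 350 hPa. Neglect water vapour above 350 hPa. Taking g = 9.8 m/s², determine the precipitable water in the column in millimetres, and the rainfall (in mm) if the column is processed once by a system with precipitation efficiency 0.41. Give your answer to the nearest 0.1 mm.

Precipitable water is the column-integrated vapour mass per unit area: PW = (1/g) Σ q̄ Δp, with q in kg/kg and Δp in Pa (1 kg/m² of water = 1 mm).
Layer 1005–820 hPa: Δp = 185 hPa = 18500 Pa, q̄ = 0.0112 kg/kg → 0.0112 × 18500 / 9.8 = 21.14 mm
Layer 820–540 hPa: Δp = 280 hPa = 28000 Pa, q̄ = 0.00463 kg/kg → 0.00463 × 28000 / 9.8 = 13.23 mm
Layer 540–350 hPa: Δp = 190 hPa = 19000 Pa, q̄ = 0.00137 kg/kg → 0.00137 × 19000 / 9.8 = 2.66 mm
PW = 21.14 + 13.23 + 2.66 = 37.03 ≈ 37.0 mm.
Rainfall = ε × PW = 0.41 × 37.0 = 15.2 mm.

PW ≈ 37.0 mm; rainfall ≈ 15.2 mm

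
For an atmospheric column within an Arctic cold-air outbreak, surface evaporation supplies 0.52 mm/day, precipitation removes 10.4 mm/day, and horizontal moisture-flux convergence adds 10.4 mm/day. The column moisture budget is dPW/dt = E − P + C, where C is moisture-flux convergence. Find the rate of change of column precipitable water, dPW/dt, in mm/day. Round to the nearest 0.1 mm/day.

dPW/dt = E − P + C = 0.52 − 10.4 + (10.4) = 0.5 mm/day.

dPW/dt ≈ 0.5 mm/day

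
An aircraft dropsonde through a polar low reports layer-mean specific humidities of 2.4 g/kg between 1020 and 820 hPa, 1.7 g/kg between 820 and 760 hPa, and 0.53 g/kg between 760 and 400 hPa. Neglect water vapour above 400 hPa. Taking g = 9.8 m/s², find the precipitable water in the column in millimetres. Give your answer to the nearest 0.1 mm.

Precipitable water is the column-integrated vapour mass per unit area: PW = (1/g) Σ q̄ Δp, with q in kg/kg and Δp in Pa (1 kg/m² of water = 1 mm).
Layer 1020–820 hPa: Δp = 200 hPa = 20000 Pa, q̄ = 0.0024 kg/kg → 0.0024 × 20000 / 9.8 = 4.90 mm
Layer 820–760 hPa: Δp = 60 hPa = 6000 Pa, q̄ = 0.0017 kg/kg → 0.0017 × 6000 / 9.8 = 1.04 mm
Layer 760–400 hPa: Δp = 360 hPa = 36000 Pa, q̄ = 0.00053 kg/kg → 0.00053 × 36000 / 9.8 = 1.95 mm
PW = 4.90 + 1.04 + 1.95 = 7.89 ≈ 7.9 mm.

PW ≈ 7.9 mm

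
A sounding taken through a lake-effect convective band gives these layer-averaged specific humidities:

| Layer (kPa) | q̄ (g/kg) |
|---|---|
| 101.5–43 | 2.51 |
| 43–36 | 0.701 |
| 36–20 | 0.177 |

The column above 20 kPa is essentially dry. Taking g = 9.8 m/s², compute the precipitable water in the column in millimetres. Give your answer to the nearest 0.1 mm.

PW ≈ 15.8 mm

Precipitable water is the column-integrated vapour mass per unit area: PW = (1/g) Σ q̄ Δp, with q in kg/kg and Δp in Pa (1 kg/m² of water = 1 mm).
Layer 101.5–43 kPa: Δp = 585 hPa = 58500 Pa, q̄ = 0.00251 kg/kg → 0.00251 × 58500 / 9.8 = 14.98 mm
Layer 43–36 kPa: Δp = 70 hPa = 7000 Pa, q̄ = 0.000701 kg/kg → 0.000701 × 7000 / 9.8 = 0.50 mm
Layer 36–20 kPa: Δp = 160 hPa = 16000 Pa, q̄ = 0.000177 kg/kg → 0.000177 × 16000 / 9.8 = 0.29 mm
PW = 14.98 + 0.50 + 0.29 = 15.77 ≈ 15.8 mm.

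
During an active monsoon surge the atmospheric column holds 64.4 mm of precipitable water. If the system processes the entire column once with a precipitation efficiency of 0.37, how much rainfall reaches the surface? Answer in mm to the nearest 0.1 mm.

rainfall ≈ 23.8 mm

Rainfall = ε × PW = 0.37 × 64.4 = 23.8 mm.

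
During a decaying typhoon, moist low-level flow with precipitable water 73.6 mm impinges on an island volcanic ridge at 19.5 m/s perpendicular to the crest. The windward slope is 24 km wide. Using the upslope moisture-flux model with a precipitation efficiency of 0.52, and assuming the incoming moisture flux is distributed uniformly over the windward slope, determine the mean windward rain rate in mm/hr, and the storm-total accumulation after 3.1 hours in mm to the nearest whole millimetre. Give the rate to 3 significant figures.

R ≈ 112 mm/hr; total ≈ 347 mm

Incoming column moisture flux per unit ridge length: F = V × PW = 19.5 × 73.6 = 1435.2 mm·m/s.
Spread over the 24 km slope with efficiency ε = 0.52: R = ε·F/W = 0.52 × 1435.2 / 24000 m = 3.110e-02 mm/s.
R = 3.110e-02 × 3600 = 112 mm/hr.
Over 3.1 h: total = 112 × 3.1 = 347.2 ≈ 347 mm.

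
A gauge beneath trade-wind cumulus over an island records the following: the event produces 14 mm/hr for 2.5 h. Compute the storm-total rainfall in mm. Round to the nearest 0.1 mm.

total ≈ 35.0 mm

Total = Σ Rᵢ Δtᵢ = 14 × 2.5
      = 35 = 35.0 mm.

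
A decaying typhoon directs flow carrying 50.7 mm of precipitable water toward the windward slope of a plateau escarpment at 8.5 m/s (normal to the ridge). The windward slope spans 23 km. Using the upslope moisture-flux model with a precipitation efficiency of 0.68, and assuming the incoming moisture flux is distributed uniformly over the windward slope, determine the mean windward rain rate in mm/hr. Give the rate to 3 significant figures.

Incoming column moisture flux per unit ridge length: F = V × PW = 8.5 × 50.7 = 430.95 mm·m/s.
Spread over the 23 km slope with efficiency ε = 0.68: R = ε·F/W = 0.68 × 430.95 / 23000 m = 1.274e-02 mm/s.
R = 1.274e-02 × 3600 = 45.9 mm/hr.

R ≈ 45.9 mm/hr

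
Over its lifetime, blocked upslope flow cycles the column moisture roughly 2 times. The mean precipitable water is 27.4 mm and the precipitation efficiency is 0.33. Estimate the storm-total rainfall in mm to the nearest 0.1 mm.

rainfall ≈ 18.1 mm

Each cycle deposits ε × PW = 0.33 × 27.4 = 9.042 mm.
Over 2 cycles: 2 × 9.042 = 18.1 mm.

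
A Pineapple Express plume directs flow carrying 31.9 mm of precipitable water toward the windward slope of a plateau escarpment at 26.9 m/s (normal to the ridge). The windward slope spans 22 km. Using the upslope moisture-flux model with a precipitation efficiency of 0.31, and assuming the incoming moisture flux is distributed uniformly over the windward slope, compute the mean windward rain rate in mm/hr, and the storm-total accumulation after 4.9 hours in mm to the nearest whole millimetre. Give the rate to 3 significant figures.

R ≈ 43.5 mm/hr; total ≈ 213 mm

Incoming column moisture flux per unit ridge length: F = V × PW = 26.9 × 31.9 = 858.11 mm·m/s.
Spread over the 22 km slope with efficiency ε = 0.31: R = ε·F/W = 0.31 × 858.11 / 22000 m = 1.209e-02 mm/s.
R = 1.209e-02 × 3600 = 43.5 mm/hr.
Over 4.9 h: total = 43.5 × 4.9 = 213.15 ≈ 213 mm.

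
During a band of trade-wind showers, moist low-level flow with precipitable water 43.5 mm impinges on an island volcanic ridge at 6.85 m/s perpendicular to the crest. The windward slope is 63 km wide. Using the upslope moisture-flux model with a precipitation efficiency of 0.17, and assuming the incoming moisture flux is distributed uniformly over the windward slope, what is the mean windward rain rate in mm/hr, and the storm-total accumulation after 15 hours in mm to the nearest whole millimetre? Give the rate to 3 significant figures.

R ≈ 2.89 mm/hr; total ≈ 43 mm

Incoming column moisture flux per unit ridge length: F = V × PW = 6.85 × 43.5 = 297.975 mm·m/s.
Spread over the 63 km slope with efficiency ε = 0.17: R = ε·F/W = 0.17 × 297.975 / 63000 m = 8.041e-04 mm/s.
R = 8.041e-04 × 3600 = 2.89 mm/hr.
Over 15 h: total = 2.89 × 15 = 43.35 ≈ 43 mm.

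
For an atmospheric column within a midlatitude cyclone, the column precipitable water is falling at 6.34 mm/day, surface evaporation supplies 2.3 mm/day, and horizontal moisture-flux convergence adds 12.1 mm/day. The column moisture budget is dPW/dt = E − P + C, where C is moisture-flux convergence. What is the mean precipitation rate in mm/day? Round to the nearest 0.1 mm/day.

dPW/dt = -6.34 mm/day.
P = E + C − dPW/dt = 2.3 + (12.1) − (-6.34) = 20.7 mm/day.

P ≈ 20.7 mm/day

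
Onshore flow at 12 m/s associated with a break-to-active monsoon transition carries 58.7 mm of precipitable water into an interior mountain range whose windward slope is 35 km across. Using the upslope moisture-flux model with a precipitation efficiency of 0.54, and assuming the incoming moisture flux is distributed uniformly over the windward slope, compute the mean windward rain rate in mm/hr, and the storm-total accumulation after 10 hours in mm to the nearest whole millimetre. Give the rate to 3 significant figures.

Incoming column moisture flux per unit ridge length: F = V × PW = 12 × 58.7 = 704.4 mm·m/s.
Spread over the 35 km slope with efficiency ε = 0.54: R = ε·F/W = 0.54 × 704.4 / 35000 m = 1.087e-02 mm/s.
R = 1.087e-02 × 3600 = 39.1 mm/hr.
Over 10 h: total = 39.1 × 10 = 391 mm.

R ≈ 39.1 mm/hr; total ≈ 391 mm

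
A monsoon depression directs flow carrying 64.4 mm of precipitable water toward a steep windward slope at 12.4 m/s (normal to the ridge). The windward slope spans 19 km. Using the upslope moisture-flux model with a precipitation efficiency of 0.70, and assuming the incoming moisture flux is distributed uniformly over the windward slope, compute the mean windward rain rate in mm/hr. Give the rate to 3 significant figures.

R ≈ 106 mm/hr

Incoming column moisture flux per unit ridge length: F = V × PW = 12.4 × 64.4 = 798.56 mm·m/s.
Spread over the 19 km slope with efficiency ε = 0.70: R = ε·F/W = 0.70 × 798.56 / 19000 m = 2.942e-02 mm/s.
R = 2.942e-02 × 3600 = 106 mm/hr.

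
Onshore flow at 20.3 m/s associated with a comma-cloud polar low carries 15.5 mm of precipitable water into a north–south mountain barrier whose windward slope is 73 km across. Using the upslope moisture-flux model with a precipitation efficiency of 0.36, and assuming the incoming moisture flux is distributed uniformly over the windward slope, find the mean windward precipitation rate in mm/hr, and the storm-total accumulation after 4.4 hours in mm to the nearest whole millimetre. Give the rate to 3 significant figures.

R ≈ 5.59 mm/hr; total ≈ 25 mm

Incoming column moisture flux per unit ridge length: F = V × PW = 20.3 × 15.5 = 314.65 mm·m/s.
Spread over the 73 km slope with efficiency ε = 0.36: R = ε·F/W = 0.36 × 314.65 / 73000 m = 1.552e-03 mm/s.
R = 1.552e-03 × 3600 = 5.59 mm/hr.
Over 4.4 h: total = 5.59 × 4.4 = 24.596 ≈ 25 mm.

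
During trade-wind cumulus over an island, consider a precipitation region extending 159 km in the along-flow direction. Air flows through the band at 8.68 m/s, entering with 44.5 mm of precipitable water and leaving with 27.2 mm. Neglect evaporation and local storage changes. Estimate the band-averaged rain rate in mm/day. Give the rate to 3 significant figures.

Column moisture flux per unit crosswind length is F = V × PW.
Inflow: F_in = 8.68 × 44.5 = 386.26 mm·m/s
Outflow: F_out = 8.68 × 27.2 = 236.096 mm·m/s
Steady-state rate R = (F_in − F_out)/L = (386.26 − 236.096) / 159000 m = 9.444e-04 mm/s.
R = 9.444e-04 × 3600 × 24 = 81.6 mm/day.

R ≈ 81.6 mm/day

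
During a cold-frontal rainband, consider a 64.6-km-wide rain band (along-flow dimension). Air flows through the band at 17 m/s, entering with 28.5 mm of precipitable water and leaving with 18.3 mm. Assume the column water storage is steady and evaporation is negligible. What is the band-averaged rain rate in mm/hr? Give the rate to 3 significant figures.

Column moisture flux per unit crosswind length is F = V × PW.
Inflow: F_in = 17 × 28.5 = 484.5 mm·m/s
Outflow: F_out = 17 × 18.3 = 311.1 mm·m/s
Steady-state rate R = (F_in − F_out)/L = (484.5 − 311.1) / 64600 m = 2.684e-03 mm/s.
R = 2.684e-03 × 3600 = 9.66 mm/hr.

R ≈ 9.66 mm/hr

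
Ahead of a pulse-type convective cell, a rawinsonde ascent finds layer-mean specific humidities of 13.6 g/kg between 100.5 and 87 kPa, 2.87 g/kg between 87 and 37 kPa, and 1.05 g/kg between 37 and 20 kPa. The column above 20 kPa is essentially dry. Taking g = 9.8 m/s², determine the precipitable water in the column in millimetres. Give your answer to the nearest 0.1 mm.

Precipitable water is the column-integrated vapour mass per unit area: PW = (1/g) Σ q̄ Δp, with q in kg/kg and Δp in Pa (1 kg/m² of water = 1 mm).
Layer 100.5–87 kPa: Δp = 135 hPa = 13500 Pa, q̄ = 0.0136 kg/kg → 0.0136 × 13500 / 9.8 = 18.73 mm
Layer 87–37 kPa: Δp = 500 hPa = 50000 Pa, q̄ = 0.00287 kg/kg → 0.00287 × 50000 / 9.8 = 14.64 mm
Layer 37–20 kPa: Δp = 170 hPa = 17000 Pa, q̄ = 0.00105 kg/kg → 0.00105 × 17000 / 9.8 = 1.82 mm
PW = 18.73 + 14.64 + 1.82 = 35.19 ≈ 35.2 mm.

PW ≈ 35.2 mm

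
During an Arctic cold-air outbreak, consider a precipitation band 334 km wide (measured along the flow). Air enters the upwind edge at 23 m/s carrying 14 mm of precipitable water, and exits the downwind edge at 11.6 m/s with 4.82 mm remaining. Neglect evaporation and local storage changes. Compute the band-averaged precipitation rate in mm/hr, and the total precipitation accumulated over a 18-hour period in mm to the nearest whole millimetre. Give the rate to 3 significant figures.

Column moisture flux per unit crosswind length is F = V × PW.
Inflow: F_in = 23 × 14 = 322 mm·m/s
Outflow: F_out = 11.6 × 4.82 = 55.912 mm·m/s
Steady-state rate R = (F_in − F_out)/L = (322 − 55.912) / 334000 m = 7.967e-04 mm/s.
R = 7.967e-04 × 3600 = 2.87 mm/hr.
Over 18 h: total = 2.87 × 18 = 51.66 ≈ 52 mm.

R ≈ 2.87 mm/hr; total ≈ 52 mm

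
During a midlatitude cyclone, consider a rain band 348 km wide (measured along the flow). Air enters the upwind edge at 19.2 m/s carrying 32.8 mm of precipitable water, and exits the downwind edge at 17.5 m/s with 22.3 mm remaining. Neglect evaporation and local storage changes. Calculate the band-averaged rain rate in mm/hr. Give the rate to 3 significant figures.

R ≈ 2.48 mm/hr

Column moisture flux per unit crosswind length is F = V × PW.
Inflow: F_in = 19.2 × 32.8 = 629.76 mm·m/s
Outflow: F_out = 17.5 × 22.3 = 390.25 mm·m/s
Steady-state rate R = (F_in − F_out)/L = (629.76 − 390.25) / 348000 m = 6.882e-04 mm/s.
R = 6.882e-04 × 3600 = 2.48 mm/hr.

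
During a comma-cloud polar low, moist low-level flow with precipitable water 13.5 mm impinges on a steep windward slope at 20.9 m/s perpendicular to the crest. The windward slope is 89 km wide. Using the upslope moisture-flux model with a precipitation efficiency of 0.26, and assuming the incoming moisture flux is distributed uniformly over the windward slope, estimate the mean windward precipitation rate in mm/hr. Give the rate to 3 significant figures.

Incoming column moisture flux per unit ridge length: F = V × PW = 20.9 × 13.5 = 282.15 mm·m/s.
Spread over the 89 km slope with efficiency ε = 0.26: R = ε·F/W = 0.26 × 282.15 / 89000 m = 8.243e-04 mm/s.
R = 8.243e-04 × 3600 = 2.97 mm/hr.

R ≈ 2.97 mm/hr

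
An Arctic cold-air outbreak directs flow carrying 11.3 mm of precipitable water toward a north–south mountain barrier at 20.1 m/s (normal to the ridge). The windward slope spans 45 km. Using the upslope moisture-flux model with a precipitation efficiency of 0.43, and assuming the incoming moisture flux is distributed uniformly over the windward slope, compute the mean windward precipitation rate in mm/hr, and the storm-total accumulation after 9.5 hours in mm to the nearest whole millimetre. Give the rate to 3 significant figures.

Incoming column moisture flux per unit ridge length: F = V × PW = 20.1 × 11.3 = 227.13 mm·m/s.
Spread over the 45 km slope with efficiency ε = 0.43: R = ε·F/W = 0.43 × 227.13 / 45000 m = 2.170e-03 mm/s.
R = 2.170e-03 × 3600 = 7.81 mm/hr.
Over 9.5 h: total = 7.81 × 9.5 = 74.195 ≈ 74 mm.

R ≈ 7.81 mm/hr; total ≈ 74 mm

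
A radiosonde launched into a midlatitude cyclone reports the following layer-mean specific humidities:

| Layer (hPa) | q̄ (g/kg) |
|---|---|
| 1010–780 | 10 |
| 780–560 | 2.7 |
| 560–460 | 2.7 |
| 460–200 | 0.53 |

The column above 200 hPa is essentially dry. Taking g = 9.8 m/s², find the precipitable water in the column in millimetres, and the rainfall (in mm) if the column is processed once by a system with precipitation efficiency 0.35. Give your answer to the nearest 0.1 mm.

Precipitable water is the column-integrated vapour mass per unit area: PW = (1/g) Σ q̄ Δp, with q in kg/kg and Δp in Pa (1 kg/m² of water = 1 mm).
Layer 1010–780 hPa: Δp = 230 hPa = 23000 Pa, q̄ = 0.01 kg/kg → 0.01 × 23000 / 9.8 = 23.47 mm
Layer 780–560 hPa: Δp = 220 hPa = 22000 Pa, q̄ = 0.0027 kg/kg → 0.0027 × 22000 / 9.8 = 6.06 mm
Layer 560–460 hPa: Δp = 100 hPa = 10000 Pa, q̄ = 0.0027 kg/kg → 0.0027 × 10000 / 9.8 = 2.76 mm
Layer 460–200 hPa: Δp = 260 hPa = 26000 Pa, q̄ = 0.00053 kg/kg → 0.00053 × 26000 / 9.8 = 1.41 mm
PW = 23.47 + 6.06 + 2.76 + 1.41 = 33.70 ≈ 33.7 mm.
Rainfall = ε × PW = 0.35 × 33.7 = 11.8 mm.

PW ≈ 33.7 mm; rainfall ≈ 11.8 mm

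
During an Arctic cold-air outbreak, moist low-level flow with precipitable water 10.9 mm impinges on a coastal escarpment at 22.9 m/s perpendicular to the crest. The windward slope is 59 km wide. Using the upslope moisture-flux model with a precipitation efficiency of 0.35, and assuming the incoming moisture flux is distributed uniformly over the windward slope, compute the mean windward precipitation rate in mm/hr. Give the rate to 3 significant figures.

R ≈ 5.33 mm/hr

Incoming column moisture flux per unit ridge length: F = V × PW = 22.9 × 10.9 = 249.61 mm·m/s.
Spread over the 59 km slope with efficiency ε = 0.35: R = ε·F/W = 0.35 × 249.61 / 59000 m = 1.481e-03 mm/s.
R = 1.481e-03 × 3600 = 5.33 mm/hr.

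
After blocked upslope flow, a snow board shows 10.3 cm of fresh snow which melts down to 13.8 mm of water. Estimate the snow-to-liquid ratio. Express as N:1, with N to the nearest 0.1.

Ratio = snow depth / SWE = 103 mm / 13.8 mm = 7.5, i.e. 7.5:1.

ratio ≈ 7.5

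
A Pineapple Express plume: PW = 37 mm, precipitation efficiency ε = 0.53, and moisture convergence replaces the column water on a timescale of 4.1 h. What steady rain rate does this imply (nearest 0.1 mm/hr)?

Each overturning extracts ε × PW = 0.53 × 37 = 19.61 mm.
Rate = ε·PW / τ = 19.61 / 4.1 h = 4.8 mm/hr.

R ≈ 4.8 mm/hr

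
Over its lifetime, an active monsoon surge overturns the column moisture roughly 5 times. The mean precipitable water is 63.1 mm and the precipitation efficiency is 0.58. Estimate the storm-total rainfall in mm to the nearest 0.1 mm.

Each cycle deposits ε × PW = 0.58 × 63.1 = 36.598 mm.
Over 5 cycles: 5 × 36.598 = 183.0 mm.

rainfall ≈ 183.0 mm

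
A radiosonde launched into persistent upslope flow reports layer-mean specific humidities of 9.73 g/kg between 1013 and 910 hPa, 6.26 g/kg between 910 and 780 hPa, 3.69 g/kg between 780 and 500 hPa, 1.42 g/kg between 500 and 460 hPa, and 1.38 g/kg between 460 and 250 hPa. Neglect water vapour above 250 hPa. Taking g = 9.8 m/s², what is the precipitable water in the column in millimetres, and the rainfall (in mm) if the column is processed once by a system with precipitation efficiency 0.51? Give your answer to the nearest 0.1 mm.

PW ≈ 32.6 mm; rainfall ≈ 16.6 mm

Precipitable water is the column-integrated vapour mass per unit area: PW = (1/g) Σ q̄ Δp, with q in kg/kg and Δp in Pa (1 kg/m² of water = 1 mm).
Layer 1013–910 hPa: Δp = 103 hPa = 10300 Pa, q̄ = 0.00973 kg/kg → 0.00973 × 10300 / 9.8 = 10.23 mm
Layer 910–780 hPa: Δp = 130 hPa = 13000 Pa, q̄ = 0.00626 kg/kg → 0.00626 × 13000 / 9.8 = 8.30 mm
Layer 780–500 hPa: Δp = 280 hPa = 28000 Pa, q̄ = 0.00369 kg/kg → 0.00369 × 28000 / 9.8 = 10.54 mm
Layer 500–460 hPa: Δp = 40 hPa = 4000 Pa, q̄ = 0.00142 kg/kg → 0.00142 × 4000 / 9.8 = 0.58 mm
Layer 460–250 hPa: Δp = 210 hPa = 21000 Pa, q̄ = 0.00138 kg/kg → 0.00138 × 21000 / 9.8 = 2.96 mm
PW = 10.23 + 8.30 + 10.54 + 0.58 + 2.96 = 32.61 ≈ 32.6 mm.
Rainfall = ε × PW = 0.51 × 32.6 = 16.6 mm.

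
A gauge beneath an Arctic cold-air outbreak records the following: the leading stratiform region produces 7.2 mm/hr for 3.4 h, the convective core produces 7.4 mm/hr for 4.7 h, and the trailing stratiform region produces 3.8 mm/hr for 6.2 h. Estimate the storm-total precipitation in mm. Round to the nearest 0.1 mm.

Total = Σ Rᵢ Δtᵢ = 7.2 × 3.4 + 7.4 × 4.7 + 3.8 × 6.2
      = 24.48 + 34.78 + 23.56 = 82.8 mm.

total ≈ 82.8 mm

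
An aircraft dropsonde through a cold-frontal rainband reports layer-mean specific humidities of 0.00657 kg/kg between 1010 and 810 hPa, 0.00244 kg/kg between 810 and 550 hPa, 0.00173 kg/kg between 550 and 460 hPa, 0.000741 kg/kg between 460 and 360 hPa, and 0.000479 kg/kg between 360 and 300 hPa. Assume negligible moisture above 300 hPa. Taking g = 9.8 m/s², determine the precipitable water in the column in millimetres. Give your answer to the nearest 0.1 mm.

Precipitable water is the column-integrated vapour mass per unit area: PW = (1/g) Σ q̄ Δp, with q in kg/kg and Δp in Pa (1 kg/m² of water = 1 mm).
Layer 1010–810 hPa: Δp = 200 hPa = 20000 Pa, q̄ = 0.00657 kg/kg → 0.00657 × 20000 / 9.8 = 13.41 mm
Layer 810–550 hPa: Δp = 260 hPa = 26000 Pa, q̄ = 0.00244 kg/kg → 0.00244 × 26000 / 9.8 = 6.47 mm
Layer 550–460 hPa: Δp = 90 hPa = 9000 Pa, q̄ = 0.00173 kg/kg → 0.00173 × 9000 / 9.8 = 1.59 mm
Layer 460–360 hPa: Δp = 100 hPa = 10000 Pa, q̄ = 0.000741 kg/kg → 0.000741 × 10000 / 9.8 = 0.76 mm
Layer 360–300 hPa: Δp = 60 hPa = 6000 Pa, q̄ = 0.000479 kg/kg → 0.000479 × 6000 / 9.8 = 0.29 mm
PW = 13.41 + 6.47 + 1.59 + 0.76 + 0.29 = 22.52 ≈ 22.5 mm.

PW ≈ 22.5 mm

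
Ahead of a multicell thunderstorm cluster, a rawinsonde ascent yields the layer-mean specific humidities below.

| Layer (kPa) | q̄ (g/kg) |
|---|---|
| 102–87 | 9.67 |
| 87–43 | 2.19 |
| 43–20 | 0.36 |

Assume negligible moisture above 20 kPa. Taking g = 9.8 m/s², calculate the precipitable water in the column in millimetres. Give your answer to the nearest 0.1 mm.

Precipitable water is the column-integrated vapour mass per unit area: PW = (1/g) Σ q̄ Δp, with q in kg/kg and Δp in Pa (1 kg/m² of water = 1 mm).
Layer 102–87 kPa: Δp = 150 hPa = 15000 Pa, q̄ = 0.00967 kg/kg → 0.00967 × 15000 / 9.8 = 14.80 mm
Layer 87–43 kPa: Δp = 440 hPa = 44000 Pa, q̄ = 0.00219 kg/kg → 0.00219 × 44000 / 9.8 = 9.83 mm
Layer 43–20 kPa: Δp = 230 hPa = 23000 Pa, q̄ = 0.00036 kg/kg → 0.00036 × 23000 / 9.8 = 0.84 mm
PW = 14.80 + 9.83 + 0.84 = 25.47 ≈ 25.5 mm.

PW ≈ 25.5 mm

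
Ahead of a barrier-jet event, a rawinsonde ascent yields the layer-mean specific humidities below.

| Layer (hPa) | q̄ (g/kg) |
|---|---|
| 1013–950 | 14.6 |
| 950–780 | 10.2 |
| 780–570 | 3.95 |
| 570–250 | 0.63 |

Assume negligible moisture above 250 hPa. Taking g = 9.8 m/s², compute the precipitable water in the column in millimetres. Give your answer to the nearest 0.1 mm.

PW ≈ 37.6 mm

Precipitable water is the column-integrated vapour mass per unit area: PW = (1/g) Σ q̄ Δp, with q in kg/kg and Δp in Pa (1 kg/m² of water = 1 mm).
Layer 1013–950 hPa: Δp = 63 hPa = 6300 Pa, q̄ = 0.0146 kg/kg → 0.0146 × 6300 / 9.8 = 9.39 mm
Layer 950–780 hPa: Δp = 170 hPa = 17000 Pa, q̄ = 0.0102 kg/kg → 0.0102 × 17000 / 9.8 = 17.69 mm
Layer 780–570 hPa: Δp = 210 hPa = 21000 Pa, q̄ = 0.00395 kg/kg → 0.00395 × 21000 / 9.8 = 8.46 mm
Layer 570–250 hPa: Δp = 320 hPa = 32000 Pa, q̄ = 0.00063 kg/kg → 0.00063 × 32000 / 9.8 = 2.06 mm
PW = 9.39 + 17.69 + 8.46 + 2.06 = 37.60 ≈ 37.6 mm.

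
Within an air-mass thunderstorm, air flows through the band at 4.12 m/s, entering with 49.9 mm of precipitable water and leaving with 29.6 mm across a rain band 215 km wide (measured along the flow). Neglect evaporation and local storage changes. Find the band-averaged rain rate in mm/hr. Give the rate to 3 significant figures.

R ≈ 1.40 mm/hr

Column moisture flux per unit crosswind length is F = V × PW.
Inflow: F_in = 4.12 × 49.9 = 205.588 mm·m/s
Outflow: F_out = 4.12 × 29.6 = 121.952 mm·m/s
Steady-state rate R = (F_in − F_out)/L = (205.588 − 121.952) / 215000 m = 3.890e-04 mm/s.
R = 3.890e-04 × 3600 = 1.40 mm/hr.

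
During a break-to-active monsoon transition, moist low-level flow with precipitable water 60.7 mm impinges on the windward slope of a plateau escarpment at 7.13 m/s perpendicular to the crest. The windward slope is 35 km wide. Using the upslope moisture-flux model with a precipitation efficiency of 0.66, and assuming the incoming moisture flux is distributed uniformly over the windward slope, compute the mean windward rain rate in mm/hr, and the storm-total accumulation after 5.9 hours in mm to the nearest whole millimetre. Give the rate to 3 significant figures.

Incoming column moisture flux per unit ridge length: F = V × PW = 7.13 × 60.7 = 432.791 mm·m/s.
Spread over the 35 km slope with efficiency ε = 0.66: R = ε·F/W = 0.66 × 432.791 / 35000 m = 8.161e-03 mm/s.
R = 8.161e-03 × 3600 = 29.4 mm/hr.
Over 5.9 h: total = 29.4 × 5.9 = 173.46 ≈ 173 mm.

R ≈ 29.4 mm/hr; total ≈ 173 mm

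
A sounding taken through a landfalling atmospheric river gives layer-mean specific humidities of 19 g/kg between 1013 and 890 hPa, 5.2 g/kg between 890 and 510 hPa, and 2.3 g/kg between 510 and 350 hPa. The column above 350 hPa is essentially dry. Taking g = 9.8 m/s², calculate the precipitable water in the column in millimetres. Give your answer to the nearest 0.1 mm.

Precipitable water is the column-integrated vapour mass per unit area: PW = (1/g) Σ q̄ Δp, with q in kg/kg and Δp in Pa (1 kg/m² of water = 1 mm).
Layer 1013–890 hPa: Δp = 123 hPa = 12300 Pa, q̄ = 0.019 kg/kg → 0.019 × 12300 / 9.8 = 23.85 mm
Layer 890–510 hPa: Δp = 380 hPa = 38000 Pa, q̄ = 0.0052 kg/kg → 0.0052 × 38000 / 9.8 = 20.16 mm
Layer 510–350 hPa: Δp = 160 hPa = 16000 Pa, q̄ = 0.0023 kg/kg → 0.0023 × 16000 / 9.8 = 3.76 mm
PW = 23.85 + 20.16 + 3.76 = 47.77 ≈ 47.8 mm.

PW ≈ 47.8 mm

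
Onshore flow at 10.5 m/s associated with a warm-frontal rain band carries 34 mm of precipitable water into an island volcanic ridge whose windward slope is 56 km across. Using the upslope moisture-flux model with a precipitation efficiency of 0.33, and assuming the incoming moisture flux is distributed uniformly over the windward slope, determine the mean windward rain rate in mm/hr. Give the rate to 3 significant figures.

Incoming column moisture flux per unit ridge length: F = V × PW = 10.5 × 34 = 357 mm·m/s.
Spread over the 56 km slope with efficiency ε = 0.33: R = ε·F/W = 0.33 × 357 / 56000 m = 2.104e-03 mm/s.
R = 2.104e-03 × 3600 = 7.57 mm/hr.

R ≈ 7.57 mm/hr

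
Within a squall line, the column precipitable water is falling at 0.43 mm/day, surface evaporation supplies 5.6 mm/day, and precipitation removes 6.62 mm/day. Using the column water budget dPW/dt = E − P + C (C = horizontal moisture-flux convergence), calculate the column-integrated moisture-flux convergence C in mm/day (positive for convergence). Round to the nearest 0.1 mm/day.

dPW/dt = -0.43 mm/day.
C = dPW/dt − E + P = (-0.43) − 5.6 + 6.62 = 0.6 mm/day.

C ≈ 0.6 mm/day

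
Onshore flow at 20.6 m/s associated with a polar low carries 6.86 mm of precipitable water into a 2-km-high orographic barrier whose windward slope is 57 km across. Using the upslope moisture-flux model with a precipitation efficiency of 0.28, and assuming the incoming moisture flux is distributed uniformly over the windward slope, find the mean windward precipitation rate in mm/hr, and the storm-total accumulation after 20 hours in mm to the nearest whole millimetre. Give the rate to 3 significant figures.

R ≈ 2.50 mm/hr; total ≈ 50 mm

Incoming column moisture flux per unit ridge length: F = V × PW = 20.6 × 6.86 = 141.316 mm·m/s.
Spread over the 57 km slope with efficiency ε = 0.28: R = ε·F/W = 0.28 × 141.316 / 57000 m = 6.942e-04 mm/s.
R = 6.942e-04 × 3600 = 2.50 mm/hr.
Over 20 h: total = 2.50 × 20 = 50 mm.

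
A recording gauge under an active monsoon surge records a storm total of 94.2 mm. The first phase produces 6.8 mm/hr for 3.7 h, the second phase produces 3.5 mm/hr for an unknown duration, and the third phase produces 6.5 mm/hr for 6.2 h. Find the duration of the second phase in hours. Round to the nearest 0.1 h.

Known phases: 6.8 × 3.7 + 6.5 × 6.2 = 25.16 + 40.3 = 65.46 mm.
Remaining depth = 94.2 − 65.46 = 28.74 mm.
Duration = 28.74 / 3.5 = 8.2 h.

duration ≈ 8.2 h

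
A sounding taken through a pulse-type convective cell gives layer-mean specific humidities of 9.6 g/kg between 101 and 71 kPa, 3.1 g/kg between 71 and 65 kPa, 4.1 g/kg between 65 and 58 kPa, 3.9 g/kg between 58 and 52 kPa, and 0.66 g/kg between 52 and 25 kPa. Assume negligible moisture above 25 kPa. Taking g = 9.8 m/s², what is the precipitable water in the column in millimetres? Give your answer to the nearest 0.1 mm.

PW ≈ 38.4 mm

Precipitable water is the column-integrated vapour mass per unit area: PW = (1/g) Σ q̄ Δp, with q in kg/kg and Δp in Pa (1 kg/m² of water = 1 mm).
Layer 101–71 kPa: Δp = 300 hPa = 30000 Pa, q̄ = 0.0096 kg/kg → 0.0096 × 30000 / 9.8 = 29.39 mm
Layer 71–65 kPa: Δp = 60 hPa = 6000 Pa, q̄ = 0.0031 kg/kg → 0.0031 × 6000 / 9.8 = 1.90 mm
Layer 65–58 kPa: Δp = 70 hPa = 7000 Pa, q̄ = 0.0041 kg/kg → 0.0041 × 7000 / 9.8 = 2.93 mm
Layer 58–52 kPa: Δp = 60 hPa = 6000 Pa, q̄ = 0.0039 kg/kg → 0.0039 × 6000 / 9.8 = 2.39 mm
Layer 52–25 kPa: Δp = 270 hPa = 27000 Pa, q̄ = 0.00066 kg/kg → 0.00066 × 27000 / 9.8 = 1.82 mm
PW = 29.39 + 1.90 + 2.93 + 2.39 + 1.82 = 38.43 ≈ 38.4 mm.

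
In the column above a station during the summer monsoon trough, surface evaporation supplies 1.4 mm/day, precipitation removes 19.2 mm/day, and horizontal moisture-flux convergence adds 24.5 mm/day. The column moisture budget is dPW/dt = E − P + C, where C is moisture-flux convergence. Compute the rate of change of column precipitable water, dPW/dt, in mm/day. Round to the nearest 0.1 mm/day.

dPW/dt = E − P + C = 1.4 − 19.2 + (24.5) = 6.7 mm/day.

dPW/dt ≈ 6.7 mm/day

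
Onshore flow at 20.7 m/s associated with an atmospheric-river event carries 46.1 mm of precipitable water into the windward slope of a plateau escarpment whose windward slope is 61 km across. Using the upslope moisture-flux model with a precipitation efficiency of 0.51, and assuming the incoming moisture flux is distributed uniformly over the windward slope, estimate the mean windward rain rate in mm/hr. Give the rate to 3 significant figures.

Incoming column moisture flux per unit ridge length: F = V × PW = 20.7 × 46.1 = 954.27 mm·m/s.
Spread over the 61 km slope with efficiency ε = 0.51: R = ε·F/W = 0.51 × 954.27 / 61000 m = 7.978e-03 mm/s.
R = 7.978e-03 × 3600 = 28.7 mm/hr.

R ≈ 28.7 mm/hr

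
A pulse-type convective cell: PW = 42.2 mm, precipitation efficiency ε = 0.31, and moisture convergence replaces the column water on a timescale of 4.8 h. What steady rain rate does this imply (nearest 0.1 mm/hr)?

R ≈ 2.7 mm/hr

Each overturning extracts ε × PW = 0.31 × 42.2 = 13.082 mm.
Rate = ε·PW / τ = 13.082 / 4.8 h = 2.7 mm/hr.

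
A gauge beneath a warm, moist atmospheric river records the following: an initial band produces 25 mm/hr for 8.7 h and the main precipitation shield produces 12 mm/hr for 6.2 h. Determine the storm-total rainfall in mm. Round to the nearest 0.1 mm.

total ≈ 291.9 mm

Total = Σ Rᵢ Δtᵢ = 25 × 8.7 + 12 × 6.2
      = 217.5 + 74.4 = 291.9 mm.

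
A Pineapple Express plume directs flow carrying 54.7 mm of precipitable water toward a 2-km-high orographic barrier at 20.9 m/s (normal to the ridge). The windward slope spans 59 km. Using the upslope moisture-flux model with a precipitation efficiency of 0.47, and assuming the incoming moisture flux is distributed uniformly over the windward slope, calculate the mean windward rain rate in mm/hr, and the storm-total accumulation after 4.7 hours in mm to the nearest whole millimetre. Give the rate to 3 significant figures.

R ≈ 32.8 mm/hr; total ≈ 154 mm

Incoming column moisture flux per unit ridge length: F = V × PW = 20.9 × 54.7 = 1143.23 mm·m/s.
Spread over the 59 km slope with efficiency ε = 0.47: R = ε·F/W = 0.47 × 1143.23 / 59000 m = 9.107e-03 mm/s.
R = 9.107e-03 × 3600 = 32.8 mm/hr.
Over 4.7 h: total = 32.8 × 4.7 = 154.16 ≈ 154 mm.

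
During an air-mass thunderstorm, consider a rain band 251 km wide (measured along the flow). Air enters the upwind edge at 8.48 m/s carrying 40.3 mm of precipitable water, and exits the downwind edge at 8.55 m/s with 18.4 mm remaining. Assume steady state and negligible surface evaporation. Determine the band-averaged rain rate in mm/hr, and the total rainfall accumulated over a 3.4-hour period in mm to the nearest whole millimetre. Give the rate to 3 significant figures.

Column moisture flux per unit crosswind length is F = V × PW.
Inflow: F_in = 8.48 × 40.3 = 341.744 mm·m/s
Outflow: F_out = 8.55 × 18.4 = 157.32 mm·m/s
Steady-state rate R = (F_in − F_out)/L = (341.744 − 157.32) / 251000 m = 7.348e-04 mm/s.
R = 7.348e-04 × 3600 = 2.65 mm/hr.
Over 3.4 h: total = 2.65 × 3.4 = 9.01 ≈ 9 mm.

R ≈ 2.65 mm/hr; total ≈ 9 mm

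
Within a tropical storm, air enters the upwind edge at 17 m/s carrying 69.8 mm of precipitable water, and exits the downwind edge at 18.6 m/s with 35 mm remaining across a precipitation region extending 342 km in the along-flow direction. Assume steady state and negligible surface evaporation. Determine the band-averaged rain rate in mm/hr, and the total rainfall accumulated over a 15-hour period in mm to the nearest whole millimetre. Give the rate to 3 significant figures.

R ≈ 5.64 mm/hr; total ≈ 85 mm

Column moisture flux per unit crosswind length is F = V × PW.
Inflow: F_in = 17 × 69.8 = 1186.6 mm·m/s
Outflow: F_out = 18.6 × 35 = 651 mm·m/s
Steady-state rate R = (F_in − F_out)/L = (1186.6 − 651) / 342000 m = 1.566e-03 mm/s.
R = 1.566e-03 × 3600 = 5.64 mm/hr.
Over 15 h: total = 5.64 × 15 = 84.6 ≈ 85 mm.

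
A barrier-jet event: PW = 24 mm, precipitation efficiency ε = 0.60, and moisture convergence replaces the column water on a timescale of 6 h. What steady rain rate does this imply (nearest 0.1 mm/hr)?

Each overturning extracts ε × PW = 0.60 × 24 = 14.4 mm.
Rate = ε·PW / τ = 14.4 / 6 h = 2.4 mm/hr.

R ≈ 2.4 mm/hr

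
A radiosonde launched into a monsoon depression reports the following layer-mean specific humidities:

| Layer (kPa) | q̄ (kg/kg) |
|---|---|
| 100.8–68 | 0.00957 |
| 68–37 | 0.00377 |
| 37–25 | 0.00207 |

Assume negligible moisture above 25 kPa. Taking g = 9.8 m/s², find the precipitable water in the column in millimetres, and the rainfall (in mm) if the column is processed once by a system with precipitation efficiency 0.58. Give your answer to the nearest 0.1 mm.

Precipitable water is the column-integrated vapour mass per unit area: PW = (1/g) Σ q̄ Δp, with q in kg/kg and Δp in Pa (1 kg/m² of water = 1 mm).
Layer 100.8–68 kPa: Δp = 328 hPa = 32800 Pa, q̄ = 0.00957 kg/kg → 0.00957 × 32800 / 9.8 = 32.03 mm
Layer 68–37 kPa: Δp = 310 hPa = 31000 Pa, q̄ = 0.00377 kg/kg → 0.00377 × 31000 / 9.8 = 11.93 mm
Layer 37–25 kPa: Δp = 120 hPa = 12000 Pa, q̄ = 0.00207 kg/kg → 0.00207 × 12000 / 9.8 = 2.53 mm
PW = 32.03 + 11.93 + 2.53 = 46.49 ≈ 46.5 mm.
Rainfall = ε × PW = 0.58 × 46.5 = 27.0 mm.

PW ≈ 46.5 mm; rainfall ≈ 27.0 mm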